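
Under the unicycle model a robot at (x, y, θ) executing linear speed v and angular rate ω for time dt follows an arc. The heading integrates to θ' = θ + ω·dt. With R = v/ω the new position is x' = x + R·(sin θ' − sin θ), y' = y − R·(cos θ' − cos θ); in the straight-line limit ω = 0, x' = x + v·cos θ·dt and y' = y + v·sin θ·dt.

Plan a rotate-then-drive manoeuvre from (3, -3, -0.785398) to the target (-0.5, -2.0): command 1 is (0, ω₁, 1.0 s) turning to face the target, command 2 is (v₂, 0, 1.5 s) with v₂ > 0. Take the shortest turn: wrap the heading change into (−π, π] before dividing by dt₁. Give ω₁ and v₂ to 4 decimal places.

heading to target = atan2(-2−-3, -0.5−3) = 2.8633
Δθ = wrap(2.8633 − -0.7854) = -2.6345; ω₁ = Δθ/dt₁ = -2.6345
distance = √((-0.5−3)² + (-2−-3)²) = 3.6401; v₂ = distance/dt₂ = 2.4267

ω₁ = -2.6345, v₂ = 2.4267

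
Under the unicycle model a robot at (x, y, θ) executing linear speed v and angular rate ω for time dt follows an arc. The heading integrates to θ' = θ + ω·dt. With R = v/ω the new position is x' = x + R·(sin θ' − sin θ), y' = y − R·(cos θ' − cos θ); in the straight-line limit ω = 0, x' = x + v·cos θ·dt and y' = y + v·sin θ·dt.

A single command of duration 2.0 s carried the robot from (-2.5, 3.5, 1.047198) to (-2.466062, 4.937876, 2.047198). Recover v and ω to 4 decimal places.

Δθ = 2.047198 − 1.047198 = 1.000000
ω = Δθ/dt = 1.000000/2.0 = 0.5000
R = −Δy/(cos θ' − cos θ) = 1.5000
v = R·ω = 1.5000·0.5000 = 0.7500

v = 0.7500, ω = 0.5000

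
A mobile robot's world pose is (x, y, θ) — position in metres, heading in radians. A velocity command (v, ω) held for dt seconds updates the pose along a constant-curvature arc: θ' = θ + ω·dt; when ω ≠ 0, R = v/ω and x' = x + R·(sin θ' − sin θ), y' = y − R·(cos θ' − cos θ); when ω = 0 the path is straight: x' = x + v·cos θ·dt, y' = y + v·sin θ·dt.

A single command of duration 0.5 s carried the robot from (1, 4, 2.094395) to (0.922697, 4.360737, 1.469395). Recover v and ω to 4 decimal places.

Δθ = 1.469395 − 2.094395 = -0.625000
ω = Δθ/dt = -0.625000/0.5 = -1.2500
R = −Δy/(cos θ' − cos θ) = -0.6000
v = R·ω = -0.6000·-1.2500 = 0.7500

v = 0.7500, ω = -1.2500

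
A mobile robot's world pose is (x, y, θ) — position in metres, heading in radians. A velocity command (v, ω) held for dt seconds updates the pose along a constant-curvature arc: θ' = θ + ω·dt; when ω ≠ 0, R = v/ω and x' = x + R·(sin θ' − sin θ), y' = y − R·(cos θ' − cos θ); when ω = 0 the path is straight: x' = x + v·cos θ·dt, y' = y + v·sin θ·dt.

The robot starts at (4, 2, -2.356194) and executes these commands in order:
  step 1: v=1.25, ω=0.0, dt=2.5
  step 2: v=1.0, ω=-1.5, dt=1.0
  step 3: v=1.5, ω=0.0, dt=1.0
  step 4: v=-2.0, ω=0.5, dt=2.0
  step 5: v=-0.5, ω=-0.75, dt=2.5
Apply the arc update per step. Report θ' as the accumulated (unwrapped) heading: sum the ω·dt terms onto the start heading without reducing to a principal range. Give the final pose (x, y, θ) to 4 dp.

step 1: θ'=-2.3562 (straight) → pose (1.7903, -0.2097, -2.3562)
step 2: θ'=-3.8562 (R=-0.6667) → pose (0.8820, -0.2419, -3.8562)
step 3: θ'=-3.8562 (straight) → pose (-0.2510, 0.7411, -3.8562)
step 4: θ'=-2.8562 (R=-4.0000) → pose (3.4964, -0.0757, -2.8562)
step 5: θ'=-4.7312 (R=0.6667) → pose (4.3506, -0.7279, -4.7312)

(4.3506, -0.7279, -4.7312)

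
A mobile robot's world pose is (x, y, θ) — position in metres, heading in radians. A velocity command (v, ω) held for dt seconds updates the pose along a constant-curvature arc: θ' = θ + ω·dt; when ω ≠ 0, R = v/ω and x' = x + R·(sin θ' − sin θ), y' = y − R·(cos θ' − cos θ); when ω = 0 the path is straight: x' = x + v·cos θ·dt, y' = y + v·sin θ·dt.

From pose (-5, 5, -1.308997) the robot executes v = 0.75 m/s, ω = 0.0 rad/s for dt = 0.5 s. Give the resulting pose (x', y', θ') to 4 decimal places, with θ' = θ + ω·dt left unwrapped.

θ' = -1.3090 + 0.0·0.5 = -1.3090
ω = 0 → straight: x' = -5 + 0.75·cos(-1.3090)·0.5 = -4.9029
y' = 5 + 0.75·sin(-1.3090)·0.5 = 4.6378

(-4.9029, 4.6378, -1.3090)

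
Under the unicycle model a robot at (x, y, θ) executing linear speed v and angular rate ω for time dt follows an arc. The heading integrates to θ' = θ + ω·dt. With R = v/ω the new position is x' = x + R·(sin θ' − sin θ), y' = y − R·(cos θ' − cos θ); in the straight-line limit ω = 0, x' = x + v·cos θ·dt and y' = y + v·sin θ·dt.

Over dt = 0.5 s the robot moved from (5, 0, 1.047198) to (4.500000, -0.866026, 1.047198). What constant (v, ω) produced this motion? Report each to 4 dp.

Δθ = 1.047198 − 1.047198 = 0.000000
ω = Δθ/dt = 0.000000/0.5 = 0.0000
ω = 0 → v = (Δx·cos θ + Δy·sin θ)/dt = -2.0000

v = -2.0000, ω = 0.0000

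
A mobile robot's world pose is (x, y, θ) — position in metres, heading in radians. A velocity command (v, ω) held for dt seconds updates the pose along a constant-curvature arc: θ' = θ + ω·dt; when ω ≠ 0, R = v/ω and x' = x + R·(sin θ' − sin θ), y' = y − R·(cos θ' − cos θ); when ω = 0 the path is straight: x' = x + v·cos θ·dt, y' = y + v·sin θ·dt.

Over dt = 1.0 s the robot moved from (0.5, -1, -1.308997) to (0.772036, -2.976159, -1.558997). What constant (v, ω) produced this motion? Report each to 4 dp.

Δθ = -1.558997 − -1.308997 = -0.250000
ω = Δθ/dt = -0.250000/1.0 = -0.2500
R = −Δy/(cos θ' − cos θ) = -8.0000
v = R·ω = -8.0000·-0.2500 = 2.0000

v = 2.0000, ω = -0.2500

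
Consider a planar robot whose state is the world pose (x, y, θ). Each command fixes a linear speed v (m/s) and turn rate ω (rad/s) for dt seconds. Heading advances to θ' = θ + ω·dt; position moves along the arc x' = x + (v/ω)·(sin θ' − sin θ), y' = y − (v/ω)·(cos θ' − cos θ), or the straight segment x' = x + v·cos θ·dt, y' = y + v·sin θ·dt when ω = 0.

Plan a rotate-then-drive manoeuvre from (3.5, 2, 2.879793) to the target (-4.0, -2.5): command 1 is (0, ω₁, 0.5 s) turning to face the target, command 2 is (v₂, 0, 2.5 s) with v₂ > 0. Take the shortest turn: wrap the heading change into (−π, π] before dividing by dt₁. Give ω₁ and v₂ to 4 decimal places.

ω₁ = 1.6044, v₂ = 3.4986

heading to target = atan2(-2.5−2, -4−3.5) = -2.6012
Δθ = wrap(-2.6012 − 2.8798) = 0.8022; ω₁ = Δθ/dt₁ = 1.6044
distance = √((-4−3.5)² + (-2.5−2)²) = 8.7464; v₂ = distance/dt₂ = 3.4986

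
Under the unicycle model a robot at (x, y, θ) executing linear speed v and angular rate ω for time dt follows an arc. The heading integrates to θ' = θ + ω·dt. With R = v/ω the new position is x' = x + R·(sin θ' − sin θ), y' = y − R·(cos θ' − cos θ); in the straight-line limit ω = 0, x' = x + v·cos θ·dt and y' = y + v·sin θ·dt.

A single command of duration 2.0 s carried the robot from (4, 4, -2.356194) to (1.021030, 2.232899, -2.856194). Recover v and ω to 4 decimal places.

v = 1.7500, ω = -0.2500

Δθ = -2.856194 − -2.356194 = -0.500000
ω = Δθ/dt = -0.500000/2.0 = -0.2500
R = Δx/(sin θ' − sin θ) = -7.0000
v = R·ω = -7.0000·-0.2500 = 1.7500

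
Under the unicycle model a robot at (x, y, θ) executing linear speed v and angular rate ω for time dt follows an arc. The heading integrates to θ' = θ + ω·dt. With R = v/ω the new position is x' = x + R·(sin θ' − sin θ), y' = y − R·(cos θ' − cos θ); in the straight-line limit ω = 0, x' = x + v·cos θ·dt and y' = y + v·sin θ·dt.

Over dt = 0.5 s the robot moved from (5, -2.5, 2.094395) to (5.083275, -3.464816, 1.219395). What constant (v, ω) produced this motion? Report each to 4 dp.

Δθ = 1.219395 − 2.094395 = -0.875000
ω = Δθ/dt = -0.875000/0.5 = -1.7500
R = −Δy/(cos θ' − cos θ) = 1.1429
v = R·ω = 1.1429·-1.7500 = -2.0000

v = -2.0000, ω = -1.7500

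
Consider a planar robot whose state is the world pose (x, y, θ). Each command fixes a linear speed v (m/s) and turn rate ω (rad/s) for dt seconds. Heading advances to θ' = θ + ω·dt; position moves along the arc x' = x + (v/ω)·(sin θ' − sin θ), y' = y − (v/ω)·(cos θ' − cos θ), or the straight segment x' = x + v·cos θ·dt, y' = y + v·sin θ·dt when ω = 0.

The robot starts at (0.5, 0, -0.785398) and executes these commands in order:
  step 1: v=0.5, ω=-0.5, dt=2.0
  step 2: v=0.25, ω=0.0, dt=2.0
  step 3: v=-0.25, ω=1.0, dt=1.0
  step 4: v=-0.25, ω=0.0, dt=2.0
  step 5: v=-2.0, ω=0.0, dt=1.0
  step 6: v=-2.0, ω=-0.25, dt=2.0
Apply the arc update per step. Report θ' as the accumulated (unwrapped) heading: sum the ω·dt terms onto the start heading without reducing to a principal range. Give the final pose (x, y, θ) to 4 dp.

(-3.1913, 3.9937, -1.2854)

step 1: θ'=-1.7854 (R=-1.0000) → pose (0.7700, -0.9201, -1.7854)
step 2: θ'=-1.7854 (straight) → pose (0.6635, -1.4086, -1.7854)
step 3: θ'=-0.7854 (R=-0.2500) → pose (0.5960, -1.1786, -0.7854)
step 4: θ'=-0.7854 (straight) → pose (0.2424, -0.8250, -0.7854)
step 5: θ'=-0.7854 (straight) → pose (-1.1718, 0.5892, -0.7854)
step 6: θ'=-1.2854 (R=8.0000) → pose (-3.1913, 3.9937, -1.2854)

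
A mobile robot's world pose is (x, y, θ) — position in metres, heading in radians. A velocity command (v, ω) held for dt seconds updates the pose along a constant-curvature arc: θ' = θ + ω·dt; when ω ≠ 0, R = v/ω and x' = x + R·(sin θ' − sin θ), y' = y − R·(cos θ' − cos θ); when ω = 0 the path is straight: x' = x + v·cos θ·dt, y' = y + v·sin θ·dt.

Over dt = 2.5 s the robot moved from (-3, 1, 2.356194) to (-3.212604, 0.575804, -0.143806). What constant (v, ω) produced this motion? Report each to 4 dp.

Δθ = -0.143806 − 2.356194 = -2.500000
ω = Δθ/dt = -2.500000/2.5 = -1.0000
R = −Δy/(cos θ' − cos θ) = 0.2500
v = R·ω = 0.2500·-1.0000 = -0.2500

v = -0.2500, ω = -1.0000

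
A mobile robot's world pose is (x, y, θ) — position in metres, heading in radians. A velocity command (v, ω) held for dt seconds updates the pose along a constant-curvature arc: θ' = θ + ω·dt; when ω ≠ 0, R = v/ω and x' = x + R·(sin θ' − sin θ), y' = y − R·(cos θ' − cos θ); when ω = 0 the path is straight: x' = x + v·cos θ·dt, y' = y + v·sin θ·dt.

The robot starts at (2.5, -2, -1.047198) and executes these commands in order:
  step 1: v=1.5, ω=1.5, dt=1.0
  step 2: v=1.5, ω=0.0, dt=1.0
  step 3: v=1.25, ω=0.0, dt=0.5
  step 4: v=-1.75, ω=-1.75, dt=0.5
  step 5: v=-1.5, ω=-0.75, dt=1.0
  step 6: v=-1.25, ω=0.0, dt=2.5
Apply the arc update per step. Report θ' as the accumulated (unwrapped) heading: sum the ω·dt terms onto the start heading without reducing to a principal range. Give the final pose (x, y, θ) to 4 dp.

step 1: θ'=0.4528 (R=1.0000) → pose (3.8035, -2.3992, 0.4528)
step 2: θ'=0.4528 (straight) → pose (5.1523, -1.7430, 0.4528)
step 3: θ'=0.4528 (straight) → pose (5.7144, -1.4696, 0.4528)
step 4: θ'=-0.4222 (R=1.0000) → pose (4.8671, -1.4825, -0.4222)
step 5: θ'=-1.1722 (R=2.0000) → pose (3.8434, -0.4344, -1.1722)
step 6: θ'=-1.1722 (straight) → pose (2.6305, 2.4456, -1.1722)

(2.6305, 2.4456, -1.1722)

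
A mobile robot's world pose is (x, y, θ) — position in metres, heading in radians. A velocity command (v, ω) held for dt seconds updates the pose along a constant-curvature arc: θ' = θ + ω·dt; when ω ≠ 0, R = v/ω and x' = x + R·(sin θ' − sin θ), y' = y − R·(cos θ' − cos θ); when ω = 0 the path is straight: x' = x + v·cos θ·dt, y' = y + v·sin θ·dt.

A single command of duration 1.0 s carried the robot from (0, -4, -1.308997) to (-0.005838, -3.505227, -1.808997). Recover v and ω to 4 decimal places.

Δθ = -1.808997 − -1.308997 = -0.500000
ω = Δθ/dt = -0.500000/1.0 = -0.5000
R = −Δy/(cos θ' − cos θ) = 1.0000
v = R·ω = 1.0000·-0.5000 = -0.5000

v = -0.5000, ω = -0.5000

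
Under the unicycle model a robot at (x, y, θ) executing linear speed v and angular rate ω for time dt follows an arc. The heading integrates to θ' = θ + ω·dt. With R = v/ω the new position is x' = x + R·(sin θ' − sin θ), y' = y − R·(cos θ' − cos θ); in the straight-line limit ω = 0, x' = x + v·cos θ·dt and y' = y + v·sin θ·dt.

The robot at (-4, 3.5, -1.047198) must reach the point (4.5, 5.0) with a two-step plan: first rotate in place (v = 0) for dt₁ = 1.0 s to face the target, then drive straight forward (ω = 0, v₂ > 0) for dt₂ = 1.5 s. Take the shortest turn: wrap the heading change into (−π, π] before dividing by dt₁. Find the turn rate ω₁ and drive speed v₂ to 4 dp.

ω₁ = 1.2219, v₂ = 5.7542

heading to target = atan2(5−3.5, 4.5−-4) = 0.1747
Δθ = wrap(0.1747 − -1.0472) = 1.2219; ω₁ = Δθ/dt₁ = 1.2219
distance = √((4.5−-4)² + (5−3.5)²) = 8.6313; v₂ = distance/dt₂ = 5.7542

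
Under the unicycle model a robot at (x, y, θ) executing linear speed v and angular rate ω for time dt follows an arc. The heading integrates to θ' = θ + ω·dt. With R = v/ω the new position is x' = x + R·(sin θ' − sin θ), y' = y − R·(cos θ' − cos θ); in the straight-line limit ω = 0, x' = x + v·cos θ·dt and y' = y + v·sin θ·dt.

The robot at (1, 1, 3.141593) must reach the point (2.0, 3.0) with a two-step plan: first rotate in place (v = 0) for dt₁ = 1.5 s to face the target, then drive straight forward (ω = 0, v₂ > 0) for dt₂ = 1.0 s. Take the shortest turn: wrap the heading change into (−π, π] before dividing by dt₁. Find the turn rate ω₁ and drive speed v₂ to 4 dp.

ω₁ = -1.3563, v₂ = 2.2361

heading to target = atan2(3−1, 2−1) = 1.1071
Δθ = wrap(1.1071 − 3.1416) = -2.0344; ω₁ = Δθ/dt₁ = -1.3563
distance = √((2−1)² + (3−1)²) = 2.2361; v₂ = distance/dt₂ = 2.2361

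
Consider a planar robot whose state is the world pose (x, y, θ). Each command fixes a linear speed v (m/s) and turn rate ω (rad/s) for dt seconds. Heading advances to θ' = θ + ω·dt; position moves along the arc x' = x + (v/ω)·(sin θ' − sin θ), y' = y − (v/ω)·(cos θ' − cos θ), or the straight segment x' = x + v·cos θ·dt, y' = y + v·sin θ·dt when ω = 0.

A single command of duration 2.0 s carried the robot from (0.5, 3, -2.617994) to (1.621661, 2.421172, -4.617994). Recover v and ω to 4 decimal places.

v = -0.7500, ω = -1.0000

Δθ = -4.617994 − -2.617994 = -2.000000
ω = Δθ/dt = -2.000000/2.0 = -1.0000
R = Δx/(sin θ' − sin θ) = 0.7500
v = R·ω = 0.7500·-1.0000 = -0.7500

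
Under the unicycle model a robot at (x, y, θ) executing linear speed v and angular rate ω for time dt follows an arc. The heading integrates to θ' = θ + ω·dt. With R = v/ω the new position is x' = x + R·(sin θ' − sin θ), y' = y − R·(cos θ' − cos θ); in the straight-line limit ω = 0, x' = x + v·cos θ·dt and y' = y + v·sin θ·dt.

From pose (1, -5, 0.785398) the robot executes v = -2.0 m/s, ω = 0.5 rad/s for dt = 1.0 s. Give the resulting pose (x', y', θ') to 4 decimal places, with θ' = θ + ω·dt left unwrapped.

(-0.0098, -6.7023, 1.2854)

θ' = 0.7854 + 0.5·1.0 = 1.2854
R = v/ω = -2.0/0.5 = -4.0000
x' = 1 + -4.0000·(sin 1.2854 − sin 0.7854) = -0.0098
y' = -5 − -4.0000·(cos 1.2854 − cos 0.7854) = -6.7023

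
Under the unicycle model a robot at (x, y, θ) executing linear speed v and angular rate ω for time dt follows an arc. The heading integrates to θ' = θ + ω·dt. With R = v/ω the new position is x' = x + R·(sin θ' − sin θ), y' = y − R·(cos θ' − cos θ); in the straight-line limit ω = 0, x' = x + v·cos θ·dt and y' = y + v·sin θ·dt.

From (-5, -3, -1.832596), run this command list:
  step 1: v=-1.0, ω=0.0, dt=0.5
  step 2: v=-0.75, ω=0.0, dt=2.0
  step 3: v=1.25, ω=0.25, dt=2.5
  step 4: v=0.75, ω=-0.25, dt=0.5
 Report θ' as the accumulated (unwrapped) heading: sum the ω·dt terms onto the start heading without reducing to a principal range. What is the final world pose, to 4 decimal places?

step 1: θ'=-1.8326 (straight) → pose (-4.8706, -2.5170, -1.8326)
step 2: θ'=-1.8326 (straight) → pose (-4.4824, -1.0681, -1.8326)
step 3: θ'=-1.2076 (R=5.0000) → pose (-4.3266, -4.1386, -1.2076)
step 4: θ'=-1.3326 (R=-3.0000) → pose (-4.2156, -4.4965, -1.3326)

(-4.2156, -4.4965, -1.3326)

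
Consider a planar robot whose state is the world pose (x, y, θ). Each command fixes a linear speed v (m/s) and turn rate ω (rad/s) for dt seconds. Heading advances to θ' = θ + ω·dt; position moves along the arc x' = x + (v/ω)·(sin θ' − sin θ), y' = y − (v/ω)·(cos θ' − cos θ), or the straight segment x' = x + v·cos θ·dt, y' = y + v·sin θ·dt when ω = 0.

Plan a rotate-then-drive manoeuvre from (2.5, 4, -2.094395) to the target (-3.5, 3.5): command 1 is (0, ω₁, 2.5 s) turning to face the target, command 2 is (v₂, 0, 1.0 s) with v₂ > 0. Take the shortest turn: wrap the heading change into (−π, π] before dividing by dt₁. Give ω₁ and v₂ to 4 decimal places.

heading to target = atan2(3.5−4, -3.5−2.5) = -3.0585
Δθ = wrap(-3.0585 − -2.0944) = -0.9641; ω₁ = Δθ/dt₁ = -0.3856
distance = √((-3.5−2.5)² + (3.5−4)²) = 6.0208; v₂ = distance/dt₂ = 6.0208

ω₁ = -0.3856, v₂ = 6.0208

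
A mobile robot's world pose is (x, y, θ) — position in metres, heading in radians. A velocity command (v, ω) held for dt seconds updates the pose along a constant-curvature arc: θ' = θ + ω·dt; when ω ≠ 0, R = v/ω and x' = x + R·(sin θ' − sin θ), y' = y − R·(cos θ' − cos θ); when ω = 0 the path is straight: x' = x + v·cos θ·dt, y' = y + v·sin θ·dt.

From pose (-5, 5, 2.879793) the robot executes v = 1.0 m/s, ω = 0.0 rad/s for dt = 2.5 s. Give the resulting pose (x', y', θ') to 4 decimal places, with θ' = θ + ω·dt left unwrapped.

(-7.4148, 5.6470, 2.8798)

θ' = 2.8798 + 0.0·2.5 = 2.8798
ω = 0 → straight: x' = -5 + 1.0·cos(2.8798)·2.5 = -7.4148
y' = 5 + 1.0·sin(2.8798)·2.5 = 5.6470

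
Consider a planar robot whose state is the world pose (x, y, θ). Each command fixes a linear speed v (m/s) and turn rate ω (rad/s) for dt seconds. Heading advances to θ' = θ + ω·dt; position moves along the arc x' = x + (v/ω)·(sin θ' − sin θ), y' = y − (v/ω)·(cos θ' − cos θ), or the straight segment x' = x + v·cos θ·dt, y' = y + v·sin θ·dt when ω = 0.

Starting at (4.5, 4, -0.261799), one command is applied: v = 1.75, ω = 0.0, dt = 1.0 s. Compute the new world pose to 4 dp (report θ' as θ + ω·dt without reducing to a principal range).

(6.1904, 3.5471, -0.2618)

θ' = -0.2618 + 0.0·1.0 = -0.2618
ω = 0 → straight: x' = 4.5 + 1.75·cos(-0.2618)·1.0 = 6.1904
y' = 4 + 1.75·sin(-0.2618)·1.0 = 3.5471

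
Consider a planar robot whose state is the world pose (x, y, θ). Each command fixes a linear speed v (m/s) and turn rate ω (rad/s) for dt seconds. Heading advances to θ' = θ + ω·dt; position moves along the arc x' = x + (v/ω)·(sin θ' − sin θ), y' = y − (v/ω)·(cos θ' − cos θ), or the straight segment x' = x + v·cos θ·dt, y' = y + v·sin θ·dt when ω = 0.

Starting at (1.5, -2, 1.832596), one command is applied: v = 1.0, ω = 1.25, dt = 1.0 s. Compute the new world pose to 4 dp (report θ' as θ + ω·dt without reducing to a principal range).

θ' = 1.8326 + 1.25·1.0 = 3.0826
R = v/ω = 1.0/1.25 = 0.8000
x' = 1.5 + 0.8000·(sin 3.0826 − sin 1.8326) = 0.7744
y' = -2 − 0.8000·(cos 3.0826 − cos 1.8326) = -1.4084

(0.7744, -1.4084, 3.0826)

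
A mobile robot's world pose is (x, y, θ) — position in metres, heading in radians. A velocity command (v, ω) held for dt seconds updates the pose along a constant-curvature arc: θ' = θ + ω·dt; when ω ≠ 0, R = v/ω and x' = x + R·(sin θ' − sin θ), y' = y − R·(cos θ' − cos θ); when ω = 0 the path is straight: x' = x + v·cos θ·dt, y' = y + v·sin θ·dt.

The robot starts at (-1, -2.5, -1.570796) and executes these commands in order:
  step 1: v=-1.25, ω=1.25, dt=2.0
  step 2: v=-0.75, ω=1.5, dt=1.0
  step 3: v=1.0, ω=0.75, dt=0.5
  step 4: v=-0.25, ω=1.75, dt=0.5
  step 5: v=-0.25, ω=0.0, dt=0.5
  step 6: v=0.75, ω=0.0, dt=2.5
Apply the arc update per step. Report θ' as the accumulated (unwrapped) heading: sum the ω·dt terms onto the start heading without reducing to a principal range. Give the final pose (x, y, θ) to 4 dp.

step 1: θ'=0.9292 (R=-1.0000) → pose (-2.8011, -1.9015, 0.9292)
step 2: θ'=2.4292 (R=-0.5000) → pose (-2.7274, -2.5792, 2.4292)
step 3: θ'=2.8042 (R=1.3333) → pose (-3.1576, -2.3301, 2.8042)
step 4: θ'=3.6792 (R=-0.1429) → pose (-3.0371, -2.3180, 3.6792)
step 5: θ'=3.6792 (straight) → pose (-2.9297, -2.2540, 3.6792)
step 6: θ'=3.6792 (straight) → pose (-4.5402, -3.2141, 3.6792)

(-4.5402, -3.2141, 3.6792)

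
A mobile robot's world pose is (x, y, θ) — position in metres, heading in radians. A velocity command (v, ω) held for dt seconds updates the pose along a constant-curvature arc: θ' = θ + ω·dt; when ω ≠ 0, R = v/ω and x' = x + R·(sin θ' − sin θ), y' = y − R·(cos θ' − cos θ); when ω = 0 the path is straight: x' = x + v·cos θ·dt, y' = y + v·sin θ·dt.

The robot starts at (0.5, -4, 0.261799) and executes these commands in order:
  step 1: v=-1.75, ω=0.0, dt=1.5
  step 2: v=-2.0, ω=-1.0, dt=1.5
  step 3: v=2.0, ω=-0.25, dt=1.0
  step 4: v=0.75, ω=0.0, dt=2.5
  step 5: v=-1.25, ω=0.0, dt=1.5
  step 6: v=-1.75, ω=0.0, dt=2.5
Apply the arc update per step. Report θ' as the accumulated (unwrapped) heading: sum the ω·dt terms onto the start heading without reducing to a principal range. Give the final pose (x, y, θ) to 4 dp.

(-4.3934, -0.9924, -1.4882)

step 1: θ'=0.2618 (straight) → pose (-2.0356, -4.6794, 0.2618)
step 2: θ'=-1.2382 (R=2.0000) → pose (-4.4436, -3.4005, -1.2382)
step 3: θ'=-1.4882 (R=-8.0000) → pose (-4.0324, -5.3525, -1.4882)
step 4: θ'=-1.4882 (straight) → pose (-3.8778, -7.2211, -1.4882)
step 5: θ'=-1.4882 (straight) → pose (-4.0324, -5.3525, -1.4882)
step 6: θ'=-1.4882 (straight) → pose (-4.3934, -0.9924, -1.4882)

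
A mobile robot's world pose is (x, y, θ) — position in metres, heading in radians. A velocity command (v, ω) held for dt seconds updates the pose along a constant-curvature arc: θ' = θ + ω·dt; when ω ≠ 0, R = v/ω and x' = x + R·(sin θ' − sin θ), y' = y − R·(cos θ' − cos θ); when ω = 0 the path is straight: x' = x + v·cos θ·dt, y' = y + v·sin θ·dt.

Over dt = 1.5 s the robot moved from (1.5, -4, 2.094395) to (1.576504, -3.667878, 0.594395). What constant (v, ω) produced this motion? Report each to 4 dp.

Δθ = 0.594395 − 2.094395 = -1.500000
ω = Δθ/dt = -1.500000/1.5 = -1.0000
R = −Δy/(cos θ' − cos θ) = -0.2500
v = R·ω = -0.2500·-1.0000 = 0.2500

v = 0.2500, ω = -1.0000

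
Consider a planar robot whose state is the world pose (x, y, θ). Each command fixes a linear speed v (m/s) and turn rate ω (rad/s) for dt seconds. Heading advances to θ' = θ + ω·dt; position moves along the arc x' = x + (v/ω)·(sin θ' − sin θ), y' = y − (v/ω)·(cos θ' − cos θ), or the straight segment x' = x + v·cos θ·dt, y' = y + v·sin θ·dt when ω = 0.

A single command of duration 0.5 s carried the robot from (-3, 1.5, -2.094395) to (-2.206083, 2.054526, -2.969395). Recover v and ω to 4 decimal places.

Δθ = -2.969395 − -2.094395 = -0.875000
ω = Δθ/dt = -0.875000/0.5 = -1.7500
R = Δx/(sin θ' − sin θ) = 1.1429
v = R·ω = 1.1429·-1.7500 = -2.0000

v = -2.0000, ω = -1.7500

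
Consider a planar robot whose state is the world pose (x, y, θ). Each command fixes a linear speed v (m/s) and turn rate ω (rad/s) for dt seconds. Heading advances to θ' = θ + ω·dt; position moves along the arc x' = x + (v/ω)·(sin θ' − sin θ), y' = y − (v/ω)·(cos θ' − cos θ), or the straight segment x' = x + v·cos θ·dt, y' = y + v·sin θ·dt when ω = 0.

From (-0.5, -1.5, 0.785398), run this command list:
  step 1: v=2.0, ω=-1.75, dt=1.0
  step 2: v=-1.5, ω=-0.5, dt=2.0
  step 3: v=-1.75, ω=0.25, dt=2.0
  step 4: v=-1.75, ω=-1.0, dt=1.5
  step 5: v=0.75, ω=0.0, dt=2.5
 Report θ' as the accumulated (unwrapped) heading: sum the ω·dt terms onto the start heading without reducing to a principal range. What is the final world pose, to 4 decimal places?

step 1: θ'=-0.9646 (R=-1.1429) → pose (1.2473, -1.6570, -0.9646)
step 2: θ'=-1.9646 (R=3.0000) → pose (0.9424, 1.2034, -1.9646)
step 3: θ'=-1.4646 (R=-7.0000) → pose (1.4388, 4.6313, -1.4646)
step 4: θ'=-2.9646 (R=1.7500) → pose (2.8708, 6.5394, -2.9646)
step 5: θ'=-2.9646 (straight) → pose (1.0251, 6.2093, -2.9646)

(1.0251, 6.2093, -2.9646)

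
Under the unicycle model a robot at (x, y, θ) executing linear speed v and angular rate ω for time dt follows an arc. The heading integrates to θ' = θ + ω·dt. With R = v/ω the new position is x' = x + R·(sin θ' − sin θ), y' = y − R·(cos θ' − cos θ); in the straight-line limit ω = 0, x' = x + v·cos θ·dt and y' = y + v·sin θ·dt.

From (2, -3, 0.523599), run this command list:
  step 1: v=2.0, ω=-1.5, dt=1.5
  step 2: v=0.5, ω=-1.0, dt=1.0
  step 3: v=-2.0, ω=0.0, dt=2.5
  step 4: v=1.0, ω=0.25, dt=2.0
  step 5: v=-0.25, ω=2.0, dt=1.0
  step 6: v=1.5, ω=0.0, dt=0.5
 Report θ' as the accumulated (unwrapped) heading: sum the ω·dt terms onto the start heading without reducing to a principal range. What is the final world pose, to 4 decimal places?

step 1: θ'=-1.7264 (R=-1.3333) → pose (3.9839, -4.3613, -1.7264)
step 2: θ'=-2.7264 (R=-0.5000) → pose (3.6916, -4.7414, -2.7264)
step 3: θ'=-2.7264 (straight) → pose (8.2668, -2.7245, -2.7264)
step 4: θ'=-2.2264 (R=4.0000) → pose (6.7096, -3.9461, -2.2264)
step 5: θ'=-0.2264 (R=-0.1250) → pose (6.6385, -3.7481, -0.2264)
step 6: θ'=-0.2264 (straight) → pose (7.3694, -3.9165, -0.2264)

(7.3694, -3.9165, -0.2264)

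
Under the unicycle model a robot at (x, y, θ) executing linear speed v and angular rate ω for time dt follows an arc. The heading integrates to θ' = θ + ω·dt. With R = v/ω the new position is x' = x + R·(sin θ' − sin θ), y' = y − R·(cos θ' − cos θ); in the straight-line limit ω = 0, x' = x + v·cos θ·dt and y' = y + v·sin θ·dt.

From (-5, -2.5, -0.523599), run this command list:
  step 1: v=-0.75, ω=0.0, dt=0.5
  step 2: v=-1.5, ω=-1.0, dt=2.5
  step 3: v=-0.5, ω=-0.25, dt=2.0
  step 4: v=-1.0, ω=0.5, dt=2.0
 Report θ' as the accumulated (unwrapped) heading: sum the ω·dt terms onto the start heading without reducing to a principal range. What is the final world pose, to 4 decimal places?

step 1: θ'=-0.5236 (straight) → pose (-5.3248, -2.3125, -0.5236)
step 2: θ'=-3.0236 (R=1.5000) → pose (-4.7513, 0.4761, -3.0236)
step 3: θ'=-3.5236 (R=2.0000) → pose (-3.7703, 0.3459, -3.5236)
step 4: θ'=-2.5236 (R=-2.0000) → pose (-1.8660, 0.5716, -2.5236)

(-1.8660, 0.5716, -2.5236)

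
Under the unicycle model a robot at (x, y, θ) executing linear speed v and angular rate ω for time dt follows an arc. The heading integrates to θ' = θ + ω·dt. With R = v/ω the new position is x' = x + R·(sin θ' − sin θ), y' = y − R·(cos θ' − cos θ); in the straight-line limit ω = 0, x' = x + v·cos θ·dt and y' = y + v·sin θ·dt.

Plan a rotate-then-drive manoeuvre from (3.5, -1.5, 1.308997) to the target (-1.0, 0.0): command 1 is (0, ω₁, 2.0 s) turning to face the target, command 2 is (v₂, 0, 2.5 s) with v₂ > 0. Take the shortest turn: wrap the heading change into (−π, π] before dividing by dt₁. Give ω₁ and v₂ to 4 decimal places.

heading to target = atan2(0−-1.5, -1−3.5) = 2.8198
Δθ = wrap(2.8198 − 1.3090) = 1.5108; ω₁ = Δθ/dt₁ = 0.7554
distance = √((-1−3.5)² + (0−-1.5)²) = 4.7434; v₂ = distance/dt₂ = 1.8974

ω₁ = 0.7554, v₂ = 1.8974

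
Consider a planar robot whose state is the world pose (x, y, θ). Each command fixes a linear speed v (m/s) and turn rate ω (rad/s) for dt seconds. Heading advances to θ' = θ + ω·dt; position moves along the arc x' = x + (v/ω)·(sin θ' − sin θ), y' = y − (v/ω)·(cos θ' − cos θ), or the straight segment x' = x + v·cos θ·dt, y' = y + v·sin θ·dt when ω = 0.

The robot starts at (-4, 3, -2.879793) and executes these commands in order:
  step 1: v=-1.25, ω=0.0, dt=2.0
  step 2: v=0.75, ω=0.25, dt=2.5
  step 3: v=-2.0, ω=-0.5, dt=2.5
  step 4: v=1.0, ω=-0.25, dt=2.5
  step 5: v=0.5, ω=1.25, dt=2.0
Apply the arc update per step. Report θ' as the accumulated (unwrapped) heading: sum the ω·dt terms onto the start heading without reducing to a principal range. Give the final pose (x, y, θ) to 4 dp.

step 1: θ'=-2.8798 (straight) → pose (-1.5852, 3.6470, -2.8798)
step 2: θ'=-2.2548 (R=3.0000) → pose (-3.1339, 2.6450, -2.2548)
step 3: θ'=-3.5048 (R=4.0000) → pose (1.3874, 3.8564, -3.5048)
step 4: θ'=-4.1298 (R=-4.0000) → pose (-0.5317, 5.3947, -4.1298)
step 5: θ'=-1.6298 (R=0.4000) → pose (-1.2650, 5.1982, -1.6298)

(-1.2650, 5.1982, -1.6298)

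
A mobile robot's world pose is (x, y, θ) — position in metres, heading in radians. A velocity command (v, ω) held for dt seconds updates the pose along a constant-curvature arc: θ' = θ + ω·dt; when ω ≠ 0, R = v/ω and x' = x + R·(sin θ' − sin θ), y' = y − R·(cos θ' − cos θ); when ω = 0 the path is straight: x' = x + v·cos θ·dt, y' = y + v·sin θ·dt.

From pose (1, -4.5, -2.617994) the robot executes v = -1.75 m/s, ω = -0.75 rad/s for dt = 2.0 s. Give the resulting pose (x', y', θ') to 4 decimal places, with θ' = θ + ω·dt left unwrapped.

θ' = -2.6180 + -0.75·2.0 = -4.1180
R = v/ω = -1.75/-0.75 = 2.3333
x' = 1 + 2.3333·(sin -4.1180 − sin -2.6180) = 4.0998
y' = -4.5 − 2.3333·(cos -4.1180 − cos -2.6180) = -5.2140

(4.0998, -5.2140, -4.1180)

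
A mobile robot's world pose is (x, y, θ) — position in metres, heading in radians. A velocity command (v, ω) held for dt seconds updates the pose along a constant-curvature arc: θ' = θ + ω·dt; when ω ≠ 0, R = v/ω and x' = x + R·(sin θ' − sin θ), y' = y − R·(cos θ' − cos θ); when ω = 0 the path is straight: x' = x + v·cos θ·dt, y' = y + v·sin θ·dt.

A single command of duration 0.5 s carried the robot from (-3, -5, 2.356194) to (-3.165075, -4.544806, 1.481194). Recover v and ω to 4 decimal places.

v = 1.0000, ω = -1.7500

Δθ = 1.481194 − 2.356194 = -0.875000
ω = Δθ/dt = -0.875000/0.5 = -1.7500
R = −Δy/(cos θ' − cos θ) = -0.5714
v = R·ω = -0.5714·-1.7500 = 1.0000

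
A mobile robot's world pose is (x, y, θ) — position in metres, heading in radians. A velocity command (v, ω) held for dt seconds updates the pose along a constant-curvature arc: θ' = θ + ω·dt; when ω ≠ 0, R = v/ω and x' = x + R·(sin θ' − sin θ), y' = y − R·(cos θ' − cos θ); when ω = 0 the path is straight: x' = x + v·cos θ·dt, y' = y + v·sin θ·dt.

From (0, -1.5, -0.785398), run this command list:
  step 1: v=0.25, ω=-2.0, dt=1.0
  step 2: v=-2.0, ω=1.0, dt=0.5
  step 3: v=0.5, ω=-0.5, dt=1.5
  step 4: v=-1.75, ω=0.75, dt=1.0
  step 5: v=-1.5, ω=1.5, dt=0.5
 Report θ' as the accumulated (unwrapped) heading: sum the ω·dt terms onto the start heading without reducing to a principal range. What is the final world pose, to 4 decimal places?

(1.8783, 0.0011, -1.5354)

step 1: θ'=-2.7854 (R=-0.1250) → pose (-0.0448, -1.7055, -2.7854)
step 2: θ'=-2.2854 (R=-2.0000) → pose (0.7685, -1.1417, -2.2854)
step 3: θ'=-3.0354 (R=-1.0000) → pose (0.1191, -1.4808, -3.0354)
step 4: θ'=-2.2854 (R=-2.3333) → pose (1.6343, -0.6896, -2.2854)
step 5: θ'=-1.5354 (R=-1.0000) → pose (1.8783, 0.0011, -1.5354)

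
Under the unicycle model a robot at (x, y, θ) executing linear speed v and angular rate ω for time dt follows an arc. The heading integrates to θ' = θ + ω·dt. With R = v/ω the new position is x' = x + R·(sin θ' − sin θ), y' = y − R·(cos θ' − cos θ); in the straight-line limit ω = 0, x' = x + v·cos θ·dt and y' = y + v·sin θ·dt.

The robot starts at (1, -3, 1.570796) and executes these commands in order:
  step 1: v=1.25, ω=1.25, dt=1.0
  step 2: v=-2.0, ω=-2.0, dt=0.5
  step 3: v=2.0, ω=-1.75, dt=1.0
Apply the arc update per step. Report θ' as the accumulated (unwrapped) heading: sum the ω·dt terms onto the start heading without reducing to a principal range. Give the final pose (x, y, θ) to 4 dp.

(1.9954, -1.3299, 0.0708)

step 1: θ'=2.8208 (R=1.0000) → pose (0.3153, -2.0510, 2.8208)
step 2: θ'=1.8208 (R=1.0000) → pose (0.9689, -2.7526, 1.8208)
step 3: θ'=0.0708 (R=-1.1429) → pose (1.9954, -1.3299, 0.0708)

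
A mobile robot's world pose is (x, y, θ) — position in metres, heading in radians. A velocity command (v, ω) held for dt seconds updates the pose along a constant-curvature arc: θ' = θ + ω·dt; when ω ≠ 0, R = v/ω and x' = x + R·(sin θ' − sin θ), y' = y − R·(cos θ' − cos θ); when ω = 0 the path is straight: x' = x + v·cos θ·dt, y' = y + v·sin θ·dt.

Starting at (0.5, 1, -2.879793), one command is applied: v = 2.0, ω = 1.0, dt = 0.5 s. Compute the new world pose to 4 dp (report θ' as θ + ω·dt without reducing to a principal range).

(-0.3628, 0.5153, -2.3798)

θ' = -2.8798 + 1.0·0.5 = -2.3798
R = v/ω = 2.0/1.0 = 2.0000
x' = 0.5 + 2.0000·(sin -2.3798 − sin -2.8798) = -0.3628
y' = 1 − 2.0000·(cos -2.3798 − cos -2.8798) = 0.5153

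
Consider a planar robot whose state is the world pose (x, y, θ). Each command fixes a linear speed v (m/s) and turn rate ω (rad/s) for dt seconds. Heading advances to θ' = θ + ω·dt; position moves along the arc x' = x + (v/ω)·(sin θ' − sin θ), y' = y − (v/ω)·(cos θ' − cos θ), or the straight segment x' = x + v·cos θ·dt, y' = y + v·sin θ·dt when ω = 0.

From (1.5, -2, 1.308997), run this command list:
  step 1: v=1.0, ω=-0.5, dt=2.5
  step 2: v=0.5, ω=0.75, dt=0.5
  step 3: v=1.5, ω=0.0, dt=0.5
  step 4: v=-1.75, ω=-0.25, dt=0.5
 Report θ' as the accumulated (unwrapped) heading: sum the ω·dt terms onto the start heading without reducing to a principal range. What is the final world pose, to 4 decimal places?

step 1: θ'=0.0590 (R=-2.0000) → pose (3.3139, -0.5211, 0.0590)
step 2: θ'=0.4340 (R=0.6667) → pose (3.5550, -0.4605, 0.4340)
step 3: θ'=0.4340 (straight) → pose (4.2354, -0.1451, 0.4340)
step 4: θ'=0.3090 (R=7.0000) → pose (3.4206, -0.4625, 0.3090)

(3.4206, -0.4625, 0.3090)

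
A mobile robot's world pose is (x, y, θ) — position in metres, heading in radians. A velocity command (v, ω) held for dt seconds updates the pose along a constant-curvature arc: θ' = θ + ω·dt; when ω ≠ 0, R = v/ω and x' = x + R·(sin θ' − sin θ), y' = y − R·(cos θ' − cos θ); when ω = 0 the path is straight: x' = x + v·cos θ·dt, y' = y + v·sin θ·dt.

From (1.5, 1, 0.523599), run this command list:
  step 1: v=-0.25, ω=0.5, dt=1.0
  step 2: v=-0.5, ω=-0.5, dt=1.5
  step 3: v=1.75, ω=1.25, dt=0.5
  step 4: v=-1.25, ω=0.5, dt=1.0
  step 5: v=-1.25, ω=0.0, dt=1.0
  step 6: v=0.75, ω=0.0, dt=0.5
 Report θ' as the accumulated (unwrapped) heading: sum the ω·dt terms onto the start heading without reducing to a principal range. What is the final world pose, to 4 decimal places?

step 1: θ'=1.0236 (R=-0.5000) → pose (1.3230, 0.8271, 1.0236)
step 2: θ'=0.2736 (R=1.0000) → pose (0.7392, 0.3846, 0.2736)
step 3: θ'=0.8986 (R=1.4000) → pose (1.4564, 0.8608, 0.8986)
step 4: θ'=1.3986 (R=-2.5000) → pose (0.9495, -0.2676, 1.3986)
step 5: θ'=1.3986 (straight) → pose (0.7353, -1.4991, 1.3986)
step 6: θ'=1.3986 (straight) → pose (0.7996, -1.1297, 1.3986)

(0.7996, -1.1297, 1.3986)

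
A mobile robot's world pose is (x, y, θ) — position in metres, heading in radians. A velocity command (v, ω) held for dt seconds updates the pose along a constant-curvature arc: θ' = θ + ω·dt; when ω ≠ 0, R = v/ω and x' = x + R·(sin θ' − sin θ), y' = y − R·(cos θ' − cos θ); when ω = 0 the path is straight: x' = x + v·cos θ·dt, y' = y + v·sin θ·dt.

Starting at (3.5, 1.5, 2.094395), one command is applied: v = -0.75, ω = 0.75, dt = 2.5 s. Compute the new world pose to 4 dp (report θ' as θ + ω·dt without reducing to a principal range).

θ' = 2.0944 + 0.75·2.5 = 3.9694
R = v/ω = -0.75/0.75 = -1.0000
x' = 3.5 + -1.0000·(sin 3.9694 − sin 2.0944) = 5.1025
y' = 1.5 − -1.0000·(cos 3.9694 − cos 2.0944) = 1.3235

(5.1025, 1.3235, 3.9694)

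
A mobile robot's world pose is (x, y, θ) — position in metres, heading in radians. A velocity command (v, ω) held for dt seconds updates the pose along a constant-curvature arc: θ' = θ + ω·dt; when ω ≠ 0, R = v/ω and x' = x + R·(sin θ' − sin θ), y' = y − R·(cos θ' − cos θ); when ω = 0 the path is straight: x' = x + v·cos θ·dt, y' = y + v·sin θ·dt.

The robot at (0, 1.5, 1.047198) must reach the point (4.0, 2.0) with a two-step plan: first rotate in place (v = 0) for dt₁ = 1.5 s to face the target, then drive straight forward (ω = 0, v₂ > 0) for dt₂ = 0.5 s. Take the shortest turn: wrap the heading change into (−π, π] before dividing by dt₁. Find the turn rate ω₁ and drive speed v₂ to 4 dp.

heading to target = atan2(2−1.5, 4−0) = 0.1244
Δθ = wrap(0.1244 − 1.0472) = -0.9228; ω₁ = Δθ/dt₁ = -0.6152
distance = √((4−0)² + (2−1.5)²) = 4.0311; v₂ = distance/dt₂ = 8.0623

ω₁ = -0.6152, v₂ = 8.0623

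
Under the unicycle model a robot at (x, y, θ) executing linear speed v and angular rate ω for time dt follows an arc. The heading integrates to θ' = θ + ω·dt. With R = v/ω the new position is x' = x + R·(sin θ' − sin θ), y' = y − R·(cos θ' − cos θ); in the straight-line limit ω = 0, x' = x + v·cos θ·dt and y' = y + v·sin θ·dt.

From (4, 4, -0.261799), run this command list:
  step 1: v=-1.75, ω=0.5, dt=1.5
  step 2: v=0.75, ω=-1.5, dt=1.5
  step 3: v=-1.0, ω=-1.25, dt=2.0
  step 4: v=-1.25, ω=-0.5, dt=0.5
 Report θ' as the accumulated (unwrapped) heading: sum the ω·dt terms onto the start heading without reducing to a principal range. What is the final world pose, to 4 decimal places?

(3.8829, 2.7798, -4.5118)

step 1: θ'=0.4882 (R=-3.5000) → pose (1.4525, 3.7104, 0.4882)
step 2: θ'=-1.7618 (R=-0.5000) → pose (2.1779, 3.1739, -1.7618)
step 3: θ'=-4.2618 (R=0.8000) → pose (3.6835, 3.3704, -4.2618)
step 4: θ'=-4.5118 (R=2.5000) → pose (3.8829, 2.7798, -4.5118)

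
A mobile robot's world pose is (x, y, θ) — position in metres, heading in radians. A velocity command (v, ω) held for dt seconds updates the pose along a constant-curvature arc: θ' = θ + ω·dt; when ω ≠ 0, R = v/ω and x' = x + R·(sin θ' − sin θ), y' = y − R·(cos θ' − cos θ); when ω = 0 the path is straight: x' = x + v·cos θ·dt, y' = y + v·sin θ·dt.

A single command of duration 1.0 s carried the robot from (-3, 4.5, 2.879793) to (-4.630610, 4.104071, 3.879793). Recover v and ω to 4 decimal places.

Δθ = 3.879793 − 2.879793 = 1.000000
ω = Δθ/dt = 1.000000/1.0 = 1.0000
R = Δx/(sin θ' − sin θ) = 1.7500
v = R·ω = 1.7500·1.0000 = 1.7500

v = 1.7500, ω = 1.0000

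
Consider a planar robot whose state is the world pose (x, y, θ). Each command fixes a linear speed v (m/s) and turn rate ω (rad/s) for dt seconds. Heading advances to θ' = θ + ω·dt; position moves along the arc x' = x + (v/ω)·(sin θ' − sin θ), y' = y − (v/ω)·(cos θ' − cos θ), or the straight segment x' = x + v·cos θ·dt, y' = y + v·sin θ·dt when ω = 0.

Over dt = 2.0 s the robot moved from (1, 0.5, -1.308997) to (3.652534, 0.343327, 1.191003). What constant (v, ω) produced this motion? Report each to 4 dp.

Δθ = 1.191003 − -1.308997 = 2.500000
ω = Δθ/dt = 2.500000/2.0 = 1.2500
R = Δx/(sin θ' − sin θ) = 1.4000
v = R·ω = 1.4000·1.2500 = 1.7500

v = 1.7500, ω = 1.2500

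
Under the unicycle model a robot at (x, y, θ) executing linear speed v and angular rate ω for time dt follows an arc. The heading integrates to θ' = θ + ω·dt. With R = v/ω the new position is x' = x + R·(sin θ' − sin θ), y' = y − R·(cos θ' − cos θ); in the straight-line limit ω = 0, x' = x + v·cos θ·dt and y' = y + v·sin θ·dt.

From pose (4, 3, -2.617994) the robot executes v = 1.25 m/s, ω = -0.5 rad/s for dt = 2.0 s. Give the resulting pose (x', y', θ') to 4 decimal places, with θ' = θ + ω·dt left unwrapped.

(1.6035, 2.9434, -3.6180)

θ' = -2.6180 + -0.5·2.0 = -3.6180
R = v/ω = 1.25/-0.5 = -2.5000
x' = 4 + -2.5000·(sin -3.6180 − sin -2.6180) = 1.6035
y' = 3 − -2.5000·(cos -3.6180 − cos -2.6180) = 2.9434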